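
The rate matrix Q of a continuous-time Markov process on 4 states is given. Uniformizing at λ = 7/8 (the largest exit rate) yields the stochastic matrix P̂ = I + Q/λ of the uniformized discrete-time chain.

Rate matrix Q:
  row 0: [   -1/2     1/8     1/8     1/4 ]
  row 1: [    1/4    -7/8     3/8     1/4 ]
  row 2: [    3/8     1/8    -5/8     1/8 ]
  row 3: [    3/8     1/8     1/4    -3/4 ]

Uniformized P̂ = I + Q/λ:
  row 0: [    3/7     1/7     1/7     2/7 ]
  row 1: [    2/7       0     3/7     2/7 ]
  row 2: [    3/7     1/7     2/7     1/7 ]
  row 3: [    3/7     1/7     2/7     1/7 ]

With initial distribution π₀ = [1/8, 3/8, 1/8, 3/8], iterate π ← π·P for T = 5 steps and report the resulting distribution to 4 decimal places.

π = [0.4107, 0.1250, 0.2449, 0.2194]

t=0: π = [0.1250, 0.3750, 0.1250, 0.3750]
t=1: π = [0.3750, 0.0893, 0.3214, 0.2143]
t=2: π = [0.4158, 0.1301, 0.2449, 0.2092]
t=3: π = [0.4100, 0.1243, 0.2449, 0.2208]
t=4: π = [0.4108, 0.1251, 0.2449, 0.2192]
t=5: π = [0.4107, 0.1250, 0.2449, 0.2194]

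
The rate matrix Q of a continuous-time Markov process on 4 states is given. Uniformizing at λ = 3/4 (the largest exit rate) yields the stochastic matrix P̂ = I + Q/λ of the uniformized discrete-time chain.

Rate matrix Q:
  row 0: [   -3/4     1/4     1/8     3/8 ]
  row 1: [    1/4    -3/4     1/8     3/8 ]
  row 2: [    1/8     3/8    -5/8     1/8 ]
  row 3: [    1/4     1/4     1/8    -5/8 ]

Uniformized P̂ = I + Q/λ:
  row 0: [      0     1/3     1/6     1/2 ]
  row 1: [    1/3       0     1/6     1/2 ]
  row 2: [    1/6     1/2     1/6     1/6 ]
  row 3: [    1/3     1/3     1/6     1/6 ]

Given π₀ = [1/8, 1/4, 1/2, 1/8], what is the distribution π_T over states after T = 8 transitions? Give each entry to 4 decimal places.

π = [0.2292, 0.2708, 0.1667, 0.3334]

t=0: π = [0.1250, 0.2500, 0.5000, 0.1250]
t=1: π = [0.2083, 0.3333, 0.1667, 0.2917]
t=2: π = [0.2361, 0.2500, 0.1667, 0.3472]
t=3: π = [0.2269, 0.2778, 0.1667, 0.3287]
t=4: π = [0.2299, 0.2685, 0.1667, 0.3349]
t=5: π = [0.2289, 0.2716, 0.1667, 0.3328]
t=6: π = [0.2293, 0.2706, 0.1667, 0.3335]
t=7: π = [0.2291, 0.2709, 0.1667, 0.3333]
t=8: π = [0.2292, 0.2708, 0.1667, 0.3334]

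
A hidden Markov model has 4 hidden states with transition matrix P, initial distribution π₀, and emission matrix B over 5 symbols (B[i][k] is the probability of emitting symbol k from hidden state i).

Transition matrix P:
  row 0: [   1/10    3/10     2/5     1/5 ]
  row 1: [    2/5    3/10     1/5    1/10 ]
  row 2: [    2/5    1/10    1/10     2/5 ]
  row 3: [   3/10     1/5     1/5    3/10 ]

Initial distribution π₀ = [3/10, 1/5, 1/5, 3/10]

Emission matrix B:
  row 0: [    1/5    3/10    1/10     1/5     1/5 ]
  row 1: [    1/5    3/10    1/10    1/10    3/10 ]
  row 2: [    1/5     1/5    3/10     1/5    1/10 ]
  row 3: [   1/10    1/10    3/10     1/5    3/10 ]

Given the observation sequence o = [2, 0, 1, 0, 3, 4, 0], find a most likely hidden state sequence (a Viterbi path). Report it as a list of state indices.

t=0: δ = [3.000e-02, 2.000e-02, 6.000e-02, 9.000e-02]  (obs o_0=2)
t=1: δ = [5.400e-03, 3.600e-03, 3.600e-03, 2.700e-03]  ψ = [3, 3, 3, 3]  (obs o_1=0)
t=2: δ = [4.320e-04, 4.860e-04, 4.320e-04, 1.440e-04]  ψ = [1, 0, 0, 2]  (obs o_2=1)
t=3: δ = [3.888e-05, 2.916e-05, 3.456e-05, 1.728e-05]  ψ = [1, 1, 0, 2]  (obs o_3=0)
t=4: δ = [2.765e-06, 1.166e-06, 3.110e-06, 2.765e-06]  ψ = [2, 0, 0, 2]  (obs o_4=3)
t=5: δ = [2.488e-07, 2.488e-07, 1.106e-07, 3.732e-07]  ψ = [2, 0, 0, 2]  (obs o_5=4)
t=6: δ = [2.239e-08, 1.493e-08, 1.991e-08, 1.120e-08]  ψ = [3, 0, 0, 3]  (obs o_6=0)
backtrack: best end state = 0; path = [3, 0, 1, 0, 2, 3, 0]

path = [3, 0, 1, 0, 2, 3, 0]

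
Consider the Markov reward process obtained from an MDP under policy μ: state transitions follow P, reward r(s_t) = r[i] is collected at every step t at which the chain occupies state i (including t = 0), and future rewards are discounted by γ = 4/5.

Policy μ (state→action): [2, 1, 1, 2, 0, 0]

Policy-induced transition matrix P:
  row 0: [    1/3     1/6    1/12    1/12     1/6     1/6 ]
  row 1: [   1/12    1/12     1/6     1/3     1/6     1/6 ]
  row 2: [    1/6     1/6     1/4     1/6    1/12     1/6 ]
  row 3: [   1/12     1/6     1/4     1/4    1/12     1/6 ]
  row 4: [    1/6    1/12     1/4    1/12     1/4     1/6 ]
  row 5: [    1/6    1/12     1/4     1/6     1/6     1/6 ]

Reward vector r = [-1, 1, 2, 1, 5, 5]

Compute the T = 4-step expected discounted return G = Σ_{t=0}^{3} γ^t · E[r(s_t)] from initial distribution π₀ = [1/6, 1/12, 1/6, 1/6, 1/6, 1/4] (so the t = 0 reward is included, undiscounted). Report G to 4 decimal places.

G = 6.6647

t=0: π = [0.1667, 0.0833, 0.1667, 0.1667, 0.1667, 0.2500], E[r] = 2.5000, γ^t·E[r] = 2.500000, running G = 2.500000
t=1: π = [0.1736, 0.1250, 0.2153, 0.1667, 0.1528, 0.1667], E[r] = 2.1458, γ^t·E[r] = 1.716667, running G = 4.216667
t=2: π = [0.1713, 0.1296, 0.2106, 0.1742, 0.1476, 0.1667], E[r] = 2.1250, γ^t·E[r] = 1.360000, running G = 5.576667
t=3: π = [0.1699, 0.1297, 0.2106, 0.1762, 0.1469, 0.1667], E[r] = 2.1251, γ^t·E[r] = 1.088049, running G = 6.664716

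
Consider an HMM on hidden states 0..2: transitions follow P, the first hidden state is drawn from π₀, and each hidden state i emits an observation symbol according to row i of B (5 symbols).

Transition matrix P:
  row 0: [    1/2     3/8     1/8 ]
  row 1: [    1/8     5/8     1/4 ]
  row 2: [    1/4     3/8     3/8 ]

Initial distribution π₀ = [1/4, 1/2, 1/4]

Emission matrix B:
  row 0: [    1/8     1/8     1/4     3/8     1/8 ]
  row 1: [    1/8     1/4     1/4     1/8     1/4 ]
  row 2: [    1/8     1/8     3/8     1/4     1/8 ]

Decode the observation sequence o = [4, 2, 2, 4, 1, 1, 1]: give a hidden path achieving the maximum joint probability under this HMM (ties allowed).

path = [1, 1, 1, 1, 1, 1, 1]

t=0: δ = [3.125e-02, 1.250e-01, 3.125e-02]  (obs o_0=4)
t=1: δ = [3.906e-03, 1.953e-02, 1.172e-02]  ψ = [0, 1, 1]  (obs o_1=2)
t=2: δ = [7.324e-04, 3.052e-03, 1.831e-03]  ψ = [2, 1, 1]  (obs o_2=2)
t=3: δ = [5.722e-05, 4.768e-04, 9.537e-05]  ψ = [2, 1, 1]  (obs o_3=4)
t=4: δ = [7.451e-06, 7.451e-05, 1.490e-05]  ψ = [1, 1, 1]  (obs o_4=1)
t=5: δ = [1.164e-06, 1.164e-05, 2.328e-06]  ψ = [1, 1, 1]  (obs o_5=1)
t=6: δ = [1.819e-07, 1.819e-06, 3.638e-07]  ψ = [1, 1, 1]  (obs o_6=1)
backtrack: best end state = 1; path = [1, 1, 1, 1, 1, 1, 1]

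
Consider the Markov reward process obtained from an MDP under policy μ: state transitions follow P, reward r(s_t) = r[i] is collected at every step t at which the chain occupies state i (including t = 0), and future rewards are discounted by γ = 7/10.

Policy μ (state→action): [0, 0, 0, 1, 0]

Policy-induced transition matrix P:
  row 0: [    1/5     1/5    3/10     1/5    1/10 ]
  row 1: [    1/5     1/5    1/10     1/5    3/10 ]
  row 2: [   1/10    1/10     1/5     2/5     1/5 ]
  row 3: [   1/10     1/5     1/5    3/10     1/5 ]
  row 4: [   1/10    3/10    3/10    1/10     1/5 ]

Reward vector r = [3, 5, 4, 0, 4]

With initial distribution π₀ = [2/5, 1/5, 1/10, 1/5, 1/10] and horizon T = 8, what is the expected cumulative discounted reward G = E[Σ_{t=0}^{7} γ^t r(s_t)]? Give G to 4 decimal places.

t=0: π = [0.4000, 0.2000, 0.1000, 0.2000, 0.1000], E[r] = 3.0000, γ^t·E[r] = 3.000000, running G = 3.000000
t=1: π = [0.1600, 0.2000, 0.2300, 0.2300, 0.1800], E[r] = 3.1200, γ^t·E[r] = 2.184000, running G = 5.184000
t=2: π = [0.1360, 0.1950, 0.2140, 0.2510, 0.2040], E[r] = 3.0550, γ^t·E[r] = 1.496950, running G = 6.680950
t=3: π = [0.1331, 0.1990, 0.2145, 0.2475, 0.2059], E[r] = 3.0759, γ^t·E[r] = 1.055034, running G = 7.735984
t=4: π = [0.1332, 0.1991, 0.2140, 0.2471, 0.2066], E[r] = 3.0777, γ^t·E[r] = 0.738953, running G = 8.474937
t=5: π = [0.1332, 0.1993, 0.2141, 0.2468, 0.2066], E[r] = 3.0786, γ^t·E[r] = 0.517426, running G = 8.992363
t=6: π = [0.1332, 0.1993, 0.2141, 0.2468, 0.2066], E[r] = 3.0786, γ^t·E[r] = 0.362200, running G = 9.354563
t=7: π = [0.1333, 0.1993, 0.2141, 0.2468, 0.2066], E[r] = 3.0787, γ^t·E[r] = 0.253541, running G = 9.608105

G = 9.6081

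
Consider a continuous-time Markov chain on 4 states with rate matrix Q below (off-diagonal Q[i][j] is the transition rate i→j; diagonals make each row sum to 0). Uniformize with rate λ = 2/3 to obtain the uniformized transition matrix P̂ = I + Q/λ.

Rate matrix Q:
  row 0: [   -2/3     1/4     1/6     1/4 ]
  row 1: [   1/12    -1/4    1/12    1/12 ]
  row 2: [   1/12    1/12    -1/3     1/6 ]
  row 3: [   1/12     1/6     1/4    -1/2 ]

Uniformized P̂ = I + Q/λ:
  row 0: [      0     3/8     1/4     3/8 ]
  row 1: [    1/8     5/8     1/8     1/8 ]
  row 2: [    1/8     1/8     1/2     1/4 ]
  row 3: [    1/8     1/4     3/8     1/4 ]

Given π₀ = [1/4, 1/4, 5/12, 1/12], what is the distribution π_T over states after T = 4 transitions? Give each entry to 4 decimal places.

π = [0.1111, 0.3562, 0.3128, 0.2199]

t=0: π = [0.2500, 0.2500, 0.4167, 0.0833]
t=1: π = [0.0938, 0.3229, 0.3333, 0.2500]
t=2: π = [0.1133, 0.3411, 0.3242, 0.2214]
t=3: π = [0.1108, 0.3516, 0.3161, 0.2215]
t=4: π = [0.1111, 0.3562, 0.3128, 0.2199]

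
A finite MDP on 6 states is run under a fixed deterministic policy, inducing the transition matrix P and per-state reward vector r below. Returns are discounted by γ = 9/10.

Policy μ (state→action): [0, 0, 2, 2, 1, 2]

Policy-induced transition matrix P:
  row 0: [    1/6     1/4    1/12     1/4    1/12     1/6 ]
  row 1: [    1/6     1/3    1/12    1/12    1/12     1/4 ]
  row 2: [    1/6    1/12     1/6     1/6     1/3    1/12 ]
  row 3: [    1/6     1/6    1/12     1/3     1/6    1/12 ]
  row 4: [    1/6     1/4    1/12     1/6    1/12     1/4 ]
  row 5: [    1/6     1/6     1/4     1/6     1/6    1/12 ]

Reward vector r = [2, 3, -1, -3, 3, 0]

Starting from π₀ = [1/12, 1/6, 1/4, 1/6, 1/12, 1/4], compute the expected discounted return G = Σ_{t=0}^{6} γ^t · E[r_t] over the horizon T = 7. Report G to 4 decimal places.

t=0: π = [0.0833, 0.1667, 0.2500, 0.1667, 0.0833, 0.2500], E[r] = 0.1667, γ^t·E[r] = 0.166667, running G = 0.166667
t=1: π = [0.1667, 0.1875, 0.1458, 0.1875, 0.1806, 0.1319], E[r] = 0.7292, γ^t·E[r] = 0.656250, running G = 0.822917
t=2: π = [0.1667, 0.2147, 0.1175, 0.1962, 0.1464, 0.1586], E[r] = 0.7106, γ^t·E[r] = 0.575625, running G = 1.398542
t=3: π = [0.1667, 0.2188, 0.1196, 0.1954, 0.1423, 0.1574], E[r] = 0.7107, γ^t·E[r] = 0.518133, running G = 1.916674
t=4: π = [0.1667, 0.2189, 0.1195, 0.1949, 0.1426, 0.1574], E[r] = 0.7137, γ^t·E[r] = 0.468271, running G = 2.384945
t=5: π = [0.1667, 0.2190, 0.1195, 0.1948, 0.1426, 0.1575], E[r] = 0.7140, γ^t·E[r] = 0.421630, running G = 2.806575
t=6: π = [0.1667, 0.2190, 0.1195, 0.1948, 0.1426, 0.1575], E[r] = 0.7141, γ^t·E[r] = 0.379498, running G = 3.186073

G = 3.1861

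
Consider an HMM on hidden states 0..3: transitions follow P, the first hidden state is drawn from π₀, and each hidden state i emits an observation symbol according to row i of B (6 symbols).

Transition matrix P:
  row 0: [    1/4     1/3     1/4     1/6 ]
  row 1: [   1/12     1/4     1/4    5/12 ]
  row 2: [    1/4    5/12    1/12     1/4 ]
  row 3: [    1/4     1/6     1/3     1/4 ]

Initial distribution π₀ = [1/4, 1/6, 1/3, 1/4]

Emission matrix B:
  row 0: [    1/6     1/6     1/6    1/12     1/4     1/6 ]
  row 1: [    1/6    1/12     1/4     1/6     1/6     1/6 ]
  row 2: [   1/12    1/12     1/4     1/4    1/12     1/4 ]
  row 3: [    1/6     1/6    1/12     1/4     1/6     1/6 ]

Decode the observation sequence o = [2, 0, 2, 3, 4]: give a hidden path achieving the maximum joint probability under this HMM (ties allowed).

t=0: δ = [4.167e-02, 4.167e-02, 8.333e-02, 2.083e-02]  (obs o_0=2)
t=1: δ = [3.472e-03, 5.787e-03, 8.681e-04, 3.472e-03]  ψ = [2, 2, 0, 2]  (obs o_1=0)
t=2: δ = [1.447e-04, 3.617e-04, 3.617e-04, 2.009e-04]  ψ = [0, 1, 1, 1]  (obs o_2=2)
t=3: δ = [7.535e-06, 2.512e-05, 2.261e-05, 3.768e-05]  ψ = [2, 2, 1, 1]  (obs o_3=3)
t=4: δ = [2.355e-06, 1.570e-06, 1.047e-06, 1.744e-06]  ψ = [3, 2, 3, 1]  (obs o_4=4)
backtrack: best end state = 0; path = [2, 1, 1, 3, 0]

path = [2, 1, 1, 3, 0]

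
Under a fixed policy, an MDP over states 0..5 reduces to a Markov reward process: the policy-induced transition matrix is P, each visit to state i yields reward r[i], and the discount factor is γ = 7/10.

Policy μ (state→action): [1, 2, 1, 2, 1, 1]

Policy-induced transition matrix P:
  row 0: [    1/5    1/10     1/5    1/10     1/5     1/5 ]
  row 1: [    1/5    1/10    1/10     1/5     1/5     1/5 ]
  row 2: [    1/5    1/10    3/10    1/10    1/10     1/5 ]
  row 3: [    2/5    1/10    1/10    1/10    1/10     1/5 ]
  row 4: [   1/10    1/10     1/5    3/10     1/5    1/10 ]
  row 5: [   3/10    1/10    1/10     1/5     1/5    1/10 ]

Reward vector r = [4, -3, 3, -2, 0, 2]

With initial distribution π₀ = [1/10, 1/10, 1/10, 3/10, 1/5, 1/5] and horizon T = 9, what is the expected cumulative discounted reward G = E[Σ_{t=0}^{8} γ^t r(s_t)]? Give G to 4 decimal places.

t=0: π = [0.1000, 0.1000, 0.1000, 0.3000, 0.2000, 0.2000], E[r] = 0.2000, γ^t·E[r] = 0.200000, running G = 0.200000
t=1: π = [0.2600, 0.1000, 0.1500, 0.1700, 0.1600, 0.1600], E[r] = 1.1700, γ^t·E[r] = 0.819000, running G = 1.019000
t=2: π = [0.2340, 0.1000, 0.1720, 0.1580, 0.1680, 0.1680], E[r] = 1.1720, γ^t·E[r] = 0.574280, running G = 1.593280
t=3: π = [0.2316, 0.1000, 0.1746, 0.1604, 0.1670, 0.1664], E[r] = 1.1622, γ^t·E[r] = 0.398635, running G = 1.991915
t=4: π = [0.2320, 0.1000, 0.1748, 0.1600, 0.1665, 0.1667], E[r] = 1.1657, γ^t·E[r] = 0.279875, running G = 2.271790
t=5: π = [0.2320, 0.1000, 0.1748, 0.1600, 0.1665, 0.1667], E[r] = 1.1660, γ^t·E[r] = 0.195962, running G = 2.467752
t=6: π = [0.2320, 0.1000, 0.1748, 0.1600, 0.1665, 0.1667], E[r] = 1.1659, γ^t·E[r] = 0.137167, running G = 2.604919
t=7: π = [0.2320, 0.1000, 0.1748, 0.1600, 0.1665, 0.1667], E[r] = 1.1659, γ^t·E[r] = 0.096017, running G = 2.700936
t=8: π = [0.2320, 0.1000, 0.1748, 0.1600, 0.1665, 0.1667], E[r] = 1.1659, γ^t·E[r] = 0.067212, running G = 2.768148

G = 2.7681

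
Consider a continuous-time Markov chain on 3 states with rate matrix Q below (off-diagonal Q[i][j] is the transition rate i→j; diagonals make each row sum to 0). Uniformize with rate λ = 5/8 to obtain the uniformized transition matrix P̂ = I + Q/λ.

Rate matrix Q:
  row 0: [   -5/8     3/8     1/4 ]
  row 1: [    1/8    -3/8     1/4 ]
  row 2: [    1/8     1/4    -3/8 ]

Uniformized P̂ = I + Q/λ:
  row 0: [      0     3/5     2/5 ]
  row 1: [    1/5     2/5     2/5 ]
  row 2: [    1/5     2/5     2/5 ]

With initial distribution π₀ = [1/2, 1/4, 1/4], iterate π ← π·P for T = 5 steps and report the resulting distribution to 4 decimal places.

t=0: π = [0.5000, 0.2500, 0.2500]
t=1: π = [0.1000, 0.5000, 0.4000]
t=2: π = [0.1800, 0.4200, 0.4000]
t=3: π = [0.1640, 0.4360, 0.4000]
t=4: π = [0.1672, 0.4328, 0.4000]
t=5: π = [0.1666, 0.4334, 0.4000]

π = [0.1666, 0.4334, 0.4000]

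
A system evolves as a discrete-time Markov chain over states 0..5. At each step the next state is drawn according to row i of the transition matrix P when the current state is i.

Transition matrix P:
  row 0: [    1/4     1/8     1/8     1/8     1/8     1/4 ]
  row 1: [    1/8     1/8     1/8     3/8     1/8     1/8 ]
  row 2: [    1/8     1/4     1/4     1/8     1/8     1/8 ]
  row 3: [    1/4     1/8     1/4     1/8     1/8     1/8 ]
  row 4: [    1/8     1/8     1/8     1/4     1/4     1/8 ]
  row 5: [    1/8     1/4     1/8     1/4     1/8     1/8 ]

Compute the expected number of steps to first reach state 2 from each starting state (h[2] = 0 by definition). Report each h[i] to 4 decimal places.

h = [6.6648, 6.4741, 0.0000, 5.8457, 6.5638, 6.5526]

First-step conditioning: h[2] = 0; for i ≠ 2, h[i] = 1 + Σ_k P[i][k]·h[k].
  h[0] = 1 + 1/4·h[0] + 1/8·h[1] + 1/8·h[3] + 1/8·h[4] + 1/4·h[5]
  h[1] = 1 + 1/8·h[0] + 1/8·h[1] + 3/8·h[3] + 1/8·h[4] + 1/8·h[5]
  h[3] = 1 + 1/4·h[0] + 1/8·h[1] + 1/8·h[3] + 1/8·h[4] + 1/8·h[5]
  h[4] = 1 + 1/8·h[0] + 1/8·h[1] + 1/4·h[3] + 1/4·h[4] + 1/8·h[5]
  h[5] = 1 + 1/8·h[0] + 1/4·h[1] + 1/4·h[3] + 1/8·h[4] + 1/8·h[5]
Solving the 5×5 linear system over states ≠ 2 gives exactly h = [4752/713, 4616/713, 0, 4168/713, 4680/713, 4672/713] (h[2] = 0 is the target).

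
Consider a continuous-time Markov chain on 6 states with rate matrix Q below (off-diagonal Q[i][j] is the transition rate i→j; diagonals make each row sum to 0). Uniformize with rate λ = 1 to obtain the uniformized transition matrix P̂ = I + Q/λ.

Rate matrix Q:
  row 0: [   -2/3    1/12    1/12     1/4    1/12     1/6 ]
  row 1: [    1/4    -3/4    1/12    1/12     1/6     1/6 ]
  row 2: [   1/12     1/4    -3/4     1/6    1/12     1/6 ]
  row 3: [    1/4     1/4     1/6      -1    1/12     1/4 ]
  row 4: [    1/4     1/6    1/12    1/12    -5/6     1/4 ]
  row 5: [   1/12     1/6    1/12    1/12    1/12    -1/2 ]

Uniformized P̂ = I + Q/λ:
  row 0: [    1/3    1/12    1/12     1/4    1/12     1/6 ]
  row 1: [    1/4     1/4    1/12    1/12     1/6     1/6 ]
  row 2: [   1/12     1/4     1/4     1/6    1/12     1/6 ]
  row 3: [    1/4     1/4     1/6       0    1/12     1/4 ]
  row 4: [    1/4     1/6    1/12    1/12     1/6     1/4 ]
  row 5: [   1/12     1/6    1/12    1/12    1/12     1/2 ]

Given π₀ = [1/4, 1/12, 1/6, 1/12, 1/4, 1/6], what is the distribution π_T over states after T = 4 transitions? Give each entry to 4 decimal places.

t=0: π = [0.2500, 0.0833, 0.1667, 0.0833, 0.2500, 0.1667]
t=1: π = [0.2153, 0.1736, 0.1181, 0.1319, 0.1111, 0.2500]
t=2: π = [0.2066, 0.1840, 0.1140, 0.1181, 0.1071, 0.2703]
t=3: π = [0.2032, 0.1841, 0.1122, 0.1174, 0.1076, 0.2755]
t=4: π = [0.2023, 0.1842, 0.1118, 0.1168, 0.1076, 0.2773]

π = [0.2023, 0.1842, 0.1118, 0.1168, 0.1076, 0.2773]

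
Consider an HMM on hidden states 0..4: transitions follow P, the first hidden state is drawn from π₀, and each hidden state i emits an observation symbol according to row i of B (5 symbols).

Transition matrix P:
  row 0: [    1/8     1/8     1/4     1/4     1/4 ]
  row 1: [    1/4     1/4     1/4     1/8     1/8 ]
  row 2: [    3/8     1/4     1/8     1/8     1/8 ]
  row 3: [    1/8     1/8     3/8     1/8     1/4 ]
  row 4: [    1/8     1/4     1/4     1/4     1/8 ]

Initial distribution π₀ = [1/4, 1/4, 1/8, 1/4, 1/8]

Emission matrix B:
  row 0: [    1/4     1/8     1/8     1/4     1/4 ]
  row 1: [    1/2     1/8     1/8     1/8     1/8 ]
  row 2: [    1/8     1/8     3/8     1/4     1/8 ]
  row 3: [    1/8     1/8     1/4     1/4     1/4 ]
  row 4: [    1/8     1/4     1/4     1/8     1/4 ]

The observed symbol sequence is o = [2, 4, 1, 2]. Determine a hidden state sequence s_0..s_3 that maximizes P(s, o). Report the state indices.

path = [2, 0, 4, 2]

t=0: δ = [3.125e-02, 3.125e-02, 4.688e-02, 6.250e-02, 3.125e-02]  (obs o_0=2)
t=1: δ = [4.395e-03, 1.465e-03, 2.930e-03, 1.953e-03, 3.906e-03]  ψ = [2, 2, 3, 0, 3]  (obs o_1=4)
t=2: δ = [1.373e-04, 1.221e-04, 1.373e-04, 1.373e-04, 2.747e-04]  ψ = [2, 4, 0, 0, 0]  (obs o_2=1)
t=3: δ = [6.437e-06, 8.583e-06, 2.575e-05, 1.717e-05, 8.583e-06]  ψ = [2, 4, 4, 4, 0]  (obs o_3=2)
backtrack: best end state = 2; path = [2, 0, 4, 2]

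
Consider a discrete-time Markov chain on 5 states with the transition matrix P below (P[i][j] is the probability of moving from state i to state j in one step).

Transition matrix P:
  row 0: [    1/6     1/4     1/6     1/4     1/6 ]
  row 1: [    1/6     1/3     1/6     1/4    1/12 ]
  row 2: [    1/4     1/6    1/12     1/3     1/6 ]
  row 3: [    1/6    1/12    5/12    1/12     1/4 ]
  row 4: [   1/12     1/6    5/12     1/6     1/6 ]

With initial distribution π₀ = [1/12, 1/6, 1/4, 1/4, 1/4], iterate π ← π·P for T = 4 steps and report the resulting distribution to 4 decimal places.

π = [0.1730, 0.1953, 0.2432, 0.2199, 0.1687]

t=0: π = [0.0833, 0.1667, 0.2500, 0.2500, 0.2500]
t=1: π = [0.1667, 0.1806, 0.2708, 0.2083, 0.1736]
t=2: π = [0.1748, 0.1933, 0.2396, 0.2234, 0.1690]
t=3: π = [0.1726, 0.1948, 0.2448, 0.2187, 0.1692]
t=4: π = [0.1730, 0.1953, 0.2432, 0.2199, 0.1687]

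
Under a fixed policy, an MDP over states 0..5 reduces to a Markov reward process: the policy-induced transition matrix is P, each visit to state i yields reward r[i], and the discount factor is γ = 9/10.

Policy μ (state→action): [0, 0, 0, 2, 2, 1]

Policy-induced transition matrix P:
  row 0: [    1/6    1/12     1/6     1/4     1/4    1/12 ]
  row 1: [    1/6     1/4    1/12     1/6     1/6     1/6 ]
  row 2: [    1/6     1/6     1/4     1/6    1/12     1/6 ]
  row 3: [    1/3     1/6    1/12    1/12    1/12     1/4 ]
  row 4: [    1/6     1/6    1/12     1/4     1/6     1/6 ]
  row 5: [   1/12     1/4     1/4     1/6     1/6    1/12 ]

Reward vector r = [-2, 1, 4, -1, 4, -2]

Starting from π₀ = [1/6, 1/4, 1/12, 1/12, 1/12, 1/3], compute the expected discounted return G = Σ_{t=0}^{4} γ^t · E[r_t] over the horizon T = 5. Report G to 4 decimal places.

G = 1.6965

t=0: π = [0.1667, 0.2500, 0.0833, 0.0833, 0.0833, 0.3333], E[r] = -0.1667, γ^t·E[r] = -0.166667, running G = -0.166667
t=1: π = [0.1528, 0.2014, 0.1667, 0.1806, 0.1667, 0.1319], E[r] = 0.7847, γ^t·E[r] = 0.706250, running G = 0.539583
t=2: π = [0.1858, 0.1817, 0.1458, 0.1782, 0.1505, 0.1580], E[r] = 0.5012, γ^t·E[r] = 0.405938, running G = 0.945521
t=3: π = [0.1832, 0.1795, 0.1495, 0.1798, 0.1551, 0.1529], E[r] = 0.5459, γ^t·E[r] = 0.397934, running G = 1.343454
t=4: π = [0.1839, 0.1791, 0.1490, 0.1799, 0.1545, 0.1536], E[r] = 0.5381, γ^t·E[r] = 0.353020, running G = 1.696474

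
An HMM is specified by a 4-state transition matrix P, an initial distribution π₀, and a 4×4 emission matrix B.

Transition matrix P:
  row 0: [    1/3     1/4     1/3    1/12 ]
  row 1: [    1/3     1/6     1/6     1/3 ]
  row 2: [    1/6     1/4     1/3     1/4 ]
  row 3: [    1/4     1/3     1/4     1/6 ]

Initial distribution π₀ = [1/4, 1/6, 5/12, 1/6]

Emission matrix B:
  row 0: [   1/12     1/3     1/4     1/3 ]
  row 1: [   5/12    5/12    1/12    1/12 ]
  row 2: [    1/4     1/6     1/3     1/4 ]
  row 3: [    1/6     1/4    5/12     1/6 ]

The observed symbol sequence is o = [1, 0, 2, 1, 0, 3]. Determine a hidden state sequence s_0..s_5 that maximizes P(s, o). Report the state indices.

path = [0, 1, 3, 1, 1, 0]

t=0: δ = [8.333e-02, 6.944e-02, 6.944e-02, 4.167e-02]  (obs o_0=1)
t=1: δ = [2.315e-03, 8.681e-03, 6.944e-03, 3.858e-03]  ψ = [0, 0, 0, 1]  (obs o_1=0)
t=2: δ = [7.234e-04, 1.447e-04, 7.716e-04, 1.206e-03]  ψ = [1, 2, 2, 1]  (obs o_2=2)
t=3: δ = [1.005e-04, 1.674e-04, 5.023e-05, 5.023e-05]  ψ = [3, 3, 3, 3]  (obs o_3=1)
t=4: δ = [4.651e-06, 1.163e-05, 8.372e-06, 9.303e-06]  ψ = [1, 1, 0, 1]  (obs o_4=0)
t=5: δ = [1.292e-06, 2.584e-07, 6.977e-07, 6.460e-07]  ψ = [1, 3, 2, 1]  (obs o_5=3)
backtrack: best end state = 0; path = [0, 1, 3, 1, 1, 0]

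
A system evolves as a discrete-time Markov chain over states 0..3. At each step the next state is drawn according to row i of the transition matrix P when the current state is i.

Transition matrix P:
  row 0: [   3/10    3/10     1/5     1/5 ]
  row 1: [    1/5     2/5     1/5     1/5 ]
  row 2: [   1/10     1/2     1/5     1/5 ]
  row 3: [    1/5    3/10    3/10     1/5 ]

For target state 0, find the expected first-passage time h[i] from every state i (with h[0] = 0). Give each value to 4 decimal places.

h = [0.0000, 5.6180, 6.1798, 5.6742]

First-step conditioning: h[0] = 0; for i ≠ 0, h[i] = 1 + Σ_k P[i][k]·h[k].
  h[1] = 1 + 2/5·h[1] + 1/5·h[2] + 1/5·h[3]
  h[2] = 1 + 1/2·h[1] + 1/5·h[2] + 1/5·h[3]
  h[3] = 1 + 3/10·h[1] + 3/10·h[2] + 1/5·h[3]
Solving the 3×3 linear system over states ≠ 0 gives exactly h = [0, 500/89, 550/89, 505/89] (h[0] = 0 is the target).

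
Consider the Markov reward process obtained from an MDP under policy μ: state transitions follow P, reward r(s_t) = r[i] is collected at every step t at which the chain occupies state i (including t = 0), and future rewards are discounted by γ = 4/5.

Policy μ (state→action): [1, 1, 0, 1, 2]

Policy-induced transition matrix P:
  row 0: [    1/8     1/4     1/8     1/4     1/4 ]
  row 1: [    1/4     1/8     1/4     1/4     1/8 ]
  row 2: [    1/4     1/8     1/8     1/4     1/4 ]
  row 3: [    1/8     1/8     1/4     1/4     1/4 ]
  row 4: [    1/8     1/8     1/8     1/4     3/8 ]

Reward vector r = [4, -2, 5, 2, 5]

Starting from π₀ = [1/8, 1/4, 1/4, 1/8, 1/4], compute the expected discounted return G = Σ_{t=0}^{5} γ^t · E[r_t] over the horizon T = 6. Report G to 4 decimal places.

t=0: π = [0.1250, 0.2500, 0.2500, 0.1250, 0.2500], E[r] = 2.7500, γ^t·E[r] = 2.750000, running G = 2.750000
t=1: π = [0.1875, 0.1406, 0.1719, 0.2500, 0.2500], E[r] = 3.0781, γ^t·E[r] = 2.462500, running G = 5.212500
t=2: π = [0.1641, 0.1484, 0.1738, 0.2500, 0.2637], E[r] = 3.0469, γ^t·E[r] = 1.950000, running G = 7.162500
t=3: π = [0.1653, 0.1455, 0.1748, 0.2500, 0.2644], E[r] = 3.0662, γ^t·E[r] = 1.569875, running G = 8.732375
t=4: π = [0.1650, 0.1457, 0.1744, 0.2500, 0.2649], E[r] = 3.0653, γ^t·E[r] = 1.255563, running G = 9.987938
t=5: π = [0.1650, 0.1456, 0.1745, 0.2500, 0.2649], E[r] = 3.0656, γ^t·E[r] = 1.004529, running G = 10.992466

G = 10.9925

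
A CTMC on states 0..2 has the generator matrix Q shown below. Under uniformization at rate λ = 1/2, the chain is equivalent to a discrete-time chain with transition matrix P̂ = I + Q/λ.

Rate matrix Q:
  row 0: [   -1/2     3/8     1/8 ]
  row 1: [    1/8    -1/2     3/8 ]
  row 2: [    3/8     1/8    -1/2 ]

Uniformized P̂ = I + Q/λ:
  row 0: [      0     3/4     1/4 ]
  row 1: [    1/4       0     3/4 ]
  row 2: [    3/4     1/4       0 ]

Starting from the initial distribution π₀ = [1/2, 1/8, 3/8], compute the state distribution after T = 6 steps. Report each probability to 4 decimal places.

π = [0.3385, 0.3461, 0.3154]

t=0: π = [0.5000, 0.1250, 0.3750]
t=1: π = [0.3125, 0.4688, 0.2188]
t=2: π = [0.2813, 0.2891, 0.4297]
t=3: π = [0.3945, 0.3184, 0.2871]
t=4: π = [0.2949, 0.3677, 0.3374]
t=5: π = [0.3450, 0.3055, 0.3495]
t=6: π = [0.3385, 0.3461, 0.3154]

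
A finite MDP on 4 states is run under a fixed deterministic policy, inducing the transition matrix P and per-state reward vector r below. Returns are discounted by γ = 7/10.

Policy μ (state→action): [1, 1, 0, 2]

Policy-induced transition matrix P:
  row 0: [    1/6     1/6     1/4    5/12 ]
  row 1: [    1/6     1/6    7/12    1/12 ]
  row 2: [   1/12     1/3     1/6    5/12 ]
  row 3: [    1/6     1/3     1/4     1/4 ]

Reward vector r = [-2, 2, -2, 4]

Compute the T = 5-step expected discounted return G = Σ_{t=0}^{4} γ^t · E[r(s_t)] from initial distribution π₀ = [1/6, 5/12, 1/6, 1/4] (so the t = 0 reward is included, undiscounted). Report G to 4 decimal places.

G = 2.2741

t=0: π = [0.1667, 0.4167, 0.1667, 0.2500], E[r] = 1.1667, γ^t·E[r] = 1.166667, running G = 1.166667
t=1: π = [0.1528, 0.2361, 0.3750, 0.2361], E[r] = 0.3611, γ^t·E[r] = 0.252778, running G = 1.419444
t=2: π = [0.1354, 0.2685, 0.2975, 0.2986], E[r] = 0.8657, γ^t·E[r] = 0.424213, running G = 1.843657
t=3: π = [0.1419, 0.2660, 0.3147, 0.2774], E[r] = 0.7284, γ^t·E[r] = 0.249840, running G = 2.093497
t=4: π = [0.1404, 0.2654, 0.3124, 0.2818], E[r] = 0.7520, γ^t·E[r] = 0.180554, running G = 2.274051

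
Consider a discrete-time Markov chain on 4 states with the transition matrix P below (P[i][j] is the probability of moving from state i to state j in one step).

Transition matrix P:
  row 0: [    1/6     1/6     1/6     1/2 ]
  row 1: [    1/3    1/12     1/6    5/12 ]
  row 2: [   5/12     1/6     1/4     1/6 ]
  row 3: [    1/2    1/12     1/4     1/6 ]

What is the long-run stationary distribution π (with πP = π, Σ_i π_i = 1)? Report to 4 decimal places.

π = [0.3456, 0.1297, 0.2104, 0.3143]

Balance equations π_j = Σ_i π_i·P[i][j]:
  π_0 = 1/6·π_0 + 1/3·π_1 + 5/12·π_2 + 1/2·π_3
  π_1 = 1/6·π_0 + 1/12·π_1 + 1/6·π_2 + 1/12·π_3
  π_2 = 1/6·π_0 + 1/6·π_1 + 1/4·π_2 + 1/4·π_3
  normalize: π_0 + π_1 + π_2 + π_3 = 1
Solving the linear system gives exactly π = [805/2329, 302/2329, 490/2329, 732/2329].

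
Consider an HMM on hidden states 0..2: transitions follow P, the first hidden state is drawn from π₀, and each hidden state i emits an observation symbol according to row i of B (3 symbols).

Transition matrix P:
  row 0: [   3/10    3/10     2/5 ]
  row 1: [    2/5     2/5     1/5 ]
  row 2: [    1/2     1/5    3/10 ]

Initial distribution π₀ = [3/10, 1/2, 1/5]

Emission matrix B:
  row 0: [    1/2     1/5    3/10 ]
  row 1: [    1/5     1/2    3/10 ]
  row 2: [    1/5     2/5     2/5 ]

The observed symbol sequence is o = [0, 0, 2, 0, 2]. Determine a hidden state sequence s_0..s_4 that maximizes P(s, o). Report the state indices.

t=0: δ = [1.500e-01, 1.000e-01, 4.000e-02]  (obs o_0=0)
t=1: δ = [2.250e-02, 9.000e-03, 1.200e-02]  ψ = [0, 0, 0]  (obs o_1=0)
t=2: δ = [2.025e-03, 2.025e-03, 3.600e-03]  ψ = [0, 0, 0]  (obs o_2=2)
t=3: δ = [9.000e-04, 1.620e-04, 2.160e-04]  ψ = [2, 1, 2]  (obs o_3=0)
t=4: δ = [8.100e-05, 8.100e-05, 1.440e-04]  ψ = [0, 0, 0]  (obs o_4=2)
backtrack: best end state = 2; path = [0, 0, 2, 0, 2]

path = [0, 0, 2, 0, 2]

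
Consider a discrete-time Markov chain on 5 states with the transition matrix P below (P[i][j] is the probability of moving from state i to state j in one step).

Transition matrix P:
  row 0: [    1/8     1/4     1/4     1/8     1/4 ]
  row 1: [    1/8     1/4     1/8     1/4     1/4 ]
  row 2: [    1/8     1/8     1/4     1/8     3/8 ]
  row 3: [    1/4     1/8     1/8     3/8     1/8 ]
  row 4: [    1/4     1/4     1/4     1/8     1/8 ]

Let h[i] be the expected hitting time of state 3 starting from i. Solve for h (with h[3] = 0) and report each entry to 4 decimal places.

First-step conditioning: h[3] = 0; for i ≠ 3, h[i] = 1 + Σ_k P[i][k]·h[k].
  h[0] = 1 + 1/8·h[0] + 1/4·h[1] + 1/4·h[2] + 1/4·h[4]
  h[1] = 1 + 1/8·h[0] + 1/4·h[1] + 1/8·h[2] + 1/4·h[4]
  h[2] = 1 + 1/8·h[0] + 1/8·h[1] + 1/4·h[2] + 3/8·h[4]
  h[4] = 1 + 1/4·h[0] + 1/4·h[1] + 1/4·h[2] + 1/8·h[4]
Solving the 4×4 linear system over states ≠ 3 gives exactly h = [72/11, 40/7, 512/77, 0, 72/11] (h[3] = 0 is the target).

h = [6.5455, 5.7143, 6.6494, 0.0000, 6.5455]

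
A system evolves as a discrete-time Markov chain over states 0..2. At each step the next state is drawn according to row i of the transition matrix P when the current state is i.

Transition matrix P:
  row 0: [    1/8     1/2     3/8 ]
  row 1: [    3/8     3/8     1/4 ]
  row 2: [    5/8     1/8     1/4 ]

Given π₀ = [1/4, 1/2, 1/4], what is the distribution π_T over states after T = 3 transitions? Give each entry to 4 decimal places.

t=0: π = [0.2500, 0.5000, 0.2500]
t=1: π = [0.3750, 0.3438, 0.2813]
t=2: π = [0.3516, 0.3516, 0.2969]
t=3: π = [0.3613, 0.3447, 0.2939]

π = [0.3613, 0.3447, 0.2939]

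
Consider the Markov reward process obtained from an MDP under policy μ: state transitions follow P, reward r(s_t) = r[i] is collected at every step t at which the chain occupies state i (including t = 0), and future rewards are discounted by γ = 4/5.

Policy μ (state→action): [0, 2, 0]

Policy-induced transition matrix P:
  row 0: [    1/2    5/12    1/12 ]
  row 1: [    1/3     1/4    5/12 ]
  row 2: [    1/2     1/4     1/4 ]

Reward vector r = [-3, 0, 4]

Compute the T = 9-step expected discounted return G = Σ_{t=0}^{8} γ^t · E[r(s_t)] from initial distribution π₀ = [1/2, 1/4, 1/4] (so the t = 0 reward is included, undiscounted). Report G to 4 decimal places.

t=0: π = [0.5000, 0.2500, 0.2500], E[r] = -0.5000, γ^t·E[r] = -0.500000, running G = -0.500000
t=1: π = [0.4583, 0.3333, 0.2083], E[r] = -0.5417, γ^t·E[r] = -0.433333, running G = -0.933333
t=2: π = [0.4444, 0.3264, 0.2292], E[r] = -0.4167, γ^t·E[r] = -0.266667, running G = -1.200000
t=3: π = [0.4456, 0.3241, 0.2303], E[r] = -0.4155, γ^t·E[r] = -0.212741, running G = -1.412741
t=4: π = [0.4460, 0.3243, 0.2297], E[r] = -0.4190, γ^t·E[r] = -0.171615, running G = -1.584356
t=5: π = [0.4460, 0.3243, 0.2297], E[r] = -0.4190, γ^t·E[r] = -0.137302, running G = -1.721658
t=6: π = [0.4459, 0.3243, 0.2297], E[r] = -0.4189, γ^t·E[r] = -0.109817, running G = -1.831475
t=7: π = [0.4459, 0.3243, 0.2297], E[r] = -0.4189, γ^t·E[r] = -0.087853, running G = -1.919328
t=8: π = [0.4459, 0.3243, 0.2297], E[r] = -0.4189, γ^t·E[r] = -0.070283, running G = -1.989611

G = -1.9896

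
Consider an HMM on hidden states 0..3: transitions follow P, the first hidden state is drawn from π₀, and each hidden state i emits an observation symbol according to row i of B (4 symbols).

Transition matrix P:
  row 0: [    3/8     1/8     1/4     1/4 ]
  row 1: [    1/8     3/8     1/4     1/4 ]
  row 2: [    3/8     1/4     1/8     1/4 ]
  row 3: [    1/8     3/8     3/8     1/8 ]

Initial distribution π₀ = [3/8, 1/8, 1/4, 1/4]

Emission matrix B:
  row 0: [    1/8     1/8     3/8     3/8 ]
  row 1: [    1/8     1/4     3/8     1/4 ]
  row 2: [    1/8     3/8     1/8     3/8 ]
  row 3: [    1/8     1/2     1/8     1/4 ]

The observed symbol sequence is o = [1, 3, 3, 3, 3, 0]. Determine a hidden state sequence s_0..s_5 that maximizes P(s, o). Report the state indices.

path = [3, 2, 0, 0, 0, 0]

t=0: δ = [4.688e-02, 3.125e-02, 9.375e-02, 1.250e-01]  (obs o_0=1)
t=1: δ = [1.318e-02, 1.172e-02, 1.758e-02, 5.859e-03]  ψ = [2, 3, 3, 2]  (obs o_1=3)
t=2: δ = [2.472e-03, 1.099e-03, 1.236e-03, 1.099e-03]  ψ = [2, 1, 0, 2]  (obs o_2=3)
t=3: δ = [3.476e-04, 1.030e-04, 2.317e-04, 1.545e-04]  ψ = [0, 1, 0, 0]  (obs o_3=3)
t=4: δ = [4.888e-05, 1.448e-05, 3.259e-05, 2.173e-05]  ψ = [0, 2, 0, 0]  (obs o_4=3)
t=5: δ = [2.291e-06, 1.018e-06, 1.528e-06, 1.528e-06]  ψ = [0, 2, 0, 0]  (obs o_5=0)
backtrack: best end state = 0; path = [3, 2, 0, 0, 0, 0]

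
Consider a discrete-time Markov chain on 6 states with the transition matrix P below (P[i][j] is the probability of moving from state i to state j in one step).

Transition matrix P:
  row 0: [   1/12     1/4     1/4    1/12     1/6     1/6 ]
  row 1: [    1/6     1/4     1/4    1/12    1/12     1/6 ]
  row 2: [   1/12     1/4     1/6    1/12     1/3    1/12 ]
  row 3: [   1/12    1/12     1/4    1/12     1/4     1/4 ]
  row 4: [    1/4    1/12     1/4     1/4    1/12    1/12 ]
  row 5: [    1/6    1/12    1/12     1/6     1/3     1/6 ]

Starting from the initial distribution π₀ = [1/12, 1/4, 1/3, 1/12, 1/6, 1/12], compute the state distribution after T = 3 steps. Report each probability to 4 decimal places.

t=0: π = [0.0833, 0.2500, 0.3333, 0.0833, 0.1667, 0.0833]
t=1: π = [0.1389, 0.1944, 0.2083, 0.1181, 0.2083, 0.1319]
t=2: π = [0.1453, 0.1736, 0.2106, 0.1291, 0.1997, 0.1418]
t=3: π = [0.1429, 0.1716, 0.2088, 0.1284, 0.2051, 0.1432]

π = [0.1429, 0.1716, 0.2088, 0.1284, 0.2051, 0.1432]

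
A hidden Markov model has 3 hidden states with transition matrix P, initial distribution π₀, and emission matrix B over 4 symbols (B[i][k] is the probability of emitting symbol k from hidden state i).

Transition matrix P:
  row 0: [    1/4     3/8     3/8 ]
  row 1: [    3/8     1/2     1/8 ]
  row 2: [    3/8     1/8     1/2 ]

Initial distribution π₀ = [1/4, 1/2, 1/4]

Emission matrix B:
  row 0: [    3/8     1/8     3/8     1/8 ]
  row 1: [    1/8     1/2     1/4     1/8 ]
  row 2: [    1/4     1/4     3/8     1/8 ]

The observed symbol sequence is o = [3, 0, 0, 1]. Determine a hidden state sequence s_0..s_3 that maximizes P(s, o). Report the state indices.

path = [1, 0, 0, 1]

t=0: δ = [3.125e-02, 6.250e-02, 3.125e-02]  (obs o_0=3)
t=1: δ = [8.789e-03, 3.906e-03, 3.906e-03]  ψ = [1, 1, 2]  (obs o_1=0)
t=2: δ = [8.240e-04, 4.120e-04, 8.240e-04]  ψ = [0, 0, 0]  (obs o_2=0)
t=3: δ = [3.862e-05, 1.545e-04, 1.030e-04]  ψ = [2, 0, 2]  (obs o_3=1)
backtrack: best end state = 1; path = [1, 0, 0, 1]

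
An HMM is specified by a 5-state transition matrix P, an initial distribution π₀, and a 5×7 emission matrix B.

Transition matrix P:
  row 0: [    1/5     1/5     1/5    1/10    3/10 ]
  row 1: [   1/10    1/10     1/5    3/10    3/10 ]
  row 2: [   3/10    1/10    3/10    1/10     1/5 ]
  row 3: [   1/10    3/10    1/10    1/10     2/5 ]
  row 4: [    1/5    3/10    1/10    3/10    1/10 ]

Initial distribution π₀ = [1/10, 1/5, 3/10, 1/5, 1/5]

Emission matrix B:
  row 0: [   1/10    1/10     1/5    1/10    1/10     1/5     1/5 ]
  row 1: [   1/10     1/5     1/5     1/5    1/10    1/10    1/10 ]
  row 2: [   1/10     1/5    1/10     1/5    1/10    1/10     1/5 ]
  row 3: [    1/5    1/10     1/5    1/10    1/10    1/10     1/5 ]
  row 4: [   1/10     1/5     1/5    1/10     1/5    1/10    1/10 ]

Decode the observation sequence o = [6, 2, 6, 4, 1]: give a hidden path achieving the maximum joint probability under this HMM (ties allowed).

t=0: δ = [2.000e-02, 2.000e-02, 6.000e-02, 4.000e-02, 2.000e-02]  (obs o_0=6)
t=1: δ = [3.600e-03, 2.400e-03, 1.800e-03, 1.200e-03, 3.200e-03]  ψ = [2, 3, 2, 1, 3]  (obs o_1=2)
t=2: δ = [1.440e-04, 9.600e-05, 1.440e-04, 1.920e-04, 1.080e-04]  ψ = [0, 4, 0, 4, 0]  (obs o_2=6)
t=3: δ = [4.320e-06, 5.760e-06, 4.320e-06, 3.240e-06, 1.536e-05]  ψ = [2, 3, 2, 4, 3]  (obs o_3=4)
t=4: δ = [3.072e-07, 9.216e-07, 3.072e-07, 4.608e-07, 3.456e-07]  ψ = [4, 4, 4, 4, 1]  (obs o_4=1)
backtrack: best end state = 1; path = [3, 4, 3, 4, 1]

path = [3, 4, 3, 4, 1]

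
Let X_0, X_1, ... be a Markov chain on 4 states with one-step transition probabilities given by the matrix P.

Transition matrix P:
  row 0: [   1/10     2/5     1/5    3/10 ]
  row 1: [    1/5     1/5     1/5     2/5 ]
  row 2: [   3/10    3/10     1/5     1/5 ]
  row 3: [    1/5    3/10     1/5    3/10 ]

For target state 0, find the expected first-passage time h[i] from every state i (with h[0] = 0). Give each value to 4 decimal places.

First-step conditioning: h[0] = 0; for i ≠ 0, h[i] = 1 + Σ_k P[i][k]·h[k].
  h[1] = 1 + 1/5·h[1] + 1/5·h[2] + 2/5·h[3]
  h[2] = 1 + 3/10·h[1] + 1/5·h[2] + 1/5·h[3]
  h[3] = 1 + 3/10·h[1] + 1/5·h[2] + 3/10·h[3]
Solving the 3×3 linear system over states ≠ 0 gives exactly h = [0, 50/11, 45/11, 50/11] (h[0] = 0 is the target).

h = [0.0000, 4.5455, 4.0909, 4.5455]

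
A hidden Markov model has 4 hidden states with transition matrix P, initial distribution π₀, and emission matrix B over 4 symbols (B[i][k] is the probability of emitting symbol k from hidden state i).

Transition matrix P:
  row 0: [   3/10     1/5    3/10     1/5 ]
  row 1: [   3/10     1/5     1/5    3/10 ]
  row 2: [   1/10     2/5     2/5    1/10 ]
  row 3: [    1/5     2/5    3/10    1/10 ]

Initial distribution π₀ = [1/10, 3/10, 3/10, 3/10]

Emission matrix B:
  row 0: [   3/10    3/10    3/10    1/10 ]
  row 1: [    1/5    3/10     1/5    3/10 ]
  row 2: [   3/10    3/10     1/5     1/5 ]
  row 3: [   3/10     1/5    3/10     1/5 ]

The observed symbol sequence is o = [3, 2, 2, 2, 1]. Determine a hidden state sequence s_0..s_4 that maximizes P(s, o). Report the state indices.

path = [1, 3, 1, 3, 1]

t=0: δ = [1.000e-02, 9.000e-02, 6.000e-02, 6.000e-02]  (obs o_0=3)
t=1: δ = [8.100e-03, 4.800e-03, 4.800e-03, 8.100e-03]  ψ = [1, 2, 2, 1]  (obs o_1=2)
t=2: δ = [7.290e-04, 6.480e-04, 4.860e-04, 4.860e-04]  ψ = [0, 3, 0, 0]  (obs o_2=2)
t=3: δ = [6.561e-05, 3.888e-05, 4.374e-05, 5.832e-05]  ψ = [0, 2, 0, 1]  (obs o_3=2)
t=4: δ = [5.905e-06, 6.998e-06, 5.905e-06, 2.624e-06]  ψ = [0, 3, 0, 0]  (obs o_4=1)
backtrack: best end state = 1; path = [1, 3, 1, 3, 1]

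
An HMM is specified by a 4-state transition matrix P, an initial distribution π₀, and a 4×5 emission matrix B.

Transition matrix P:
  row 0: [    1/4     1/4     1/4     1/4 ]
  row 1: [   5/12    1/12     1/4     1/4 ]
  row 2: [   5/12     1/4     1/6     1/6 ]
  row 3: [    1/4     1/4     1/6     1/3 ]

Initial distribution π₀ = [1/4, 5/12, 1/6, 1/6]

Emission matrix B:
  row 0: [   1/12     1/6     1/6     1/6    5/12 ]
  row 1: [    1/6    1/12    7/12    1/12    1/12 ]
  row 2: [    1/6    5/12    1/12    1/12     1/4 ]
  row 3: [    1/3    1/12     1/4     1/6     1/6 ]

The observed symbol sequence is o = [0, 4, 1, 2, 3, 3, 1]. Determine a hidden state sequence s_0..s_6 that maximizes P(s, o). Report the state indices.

path = [1, 0, 2, 1, 0, 0, 2]

t=0: δ = [2.083e-02, 6.944e-02, 2.778e-02, 5.556e-02]  (obs o_0=0)
t=1: δ = [1.206e-02, 1.157e-03, 4.340e-03, 3.086e-03]  ψ = [1, 3, 1, 3]  (obs o_1=4)
t=2: δ = [5.023e-04, 2.512e-04, 1.256e-03, 2.512e-04]  ψ = [0, 0, 0, 0]  (obs o_2=1)
t=3: δ = [8.721e-05, 1.831e-04, 1.744e-05, 5.233e-05]  ψ = [2, 2, 2, 2]  (obs o_3=2)
t=4: δ = [1.272e-05, 1.817e-06, 3.816e-06, 7.631e-06]  ψ = [1, 0, 1, 1]  (obs o_4=3)
t=5: δ = [5.299e-07, 2.650e-07, 2.650e-07, 5.299e-07]  ψ = [0, 0, 0, 0]  (obs o_5=3)
t=6: δ = [2.208e-08, 1.104e-08, 5.520e-08, 1.472e-08]  ψ = [0, 0, 0, 3]  (obs o_6=1)
backtrack: best end state = 2; path = [1, 0, 2, 1, 0, 0, 2]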